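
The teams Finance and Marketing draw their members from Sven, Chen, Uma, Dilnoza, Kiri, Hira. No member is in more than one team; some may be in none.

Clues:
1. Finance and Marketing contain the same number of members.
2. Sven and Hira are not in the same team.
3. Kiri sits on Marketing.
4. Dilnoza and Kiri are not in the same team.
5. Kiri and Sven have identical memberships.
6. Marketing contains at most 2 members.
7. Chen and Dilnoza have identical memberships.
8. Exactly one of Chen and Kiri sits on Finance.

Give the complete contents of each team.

Finance = {Chen, Dilnoza}; Marketing = {Kiri, Sven}

From (3): Kiri ∈ Marketing.
(4): Dilnoza ∉ Marketing.
(5): Sven matches Kiri: Sven ∉ Finance.
(5): Sven matches Kiri: Sven ∈ Marketing.
(6): Marketing already has 2, so the rest are out.
(8) (exactly one): Chen ∈ Finance.
(7): Dilnoza matches Chen: Dilnoza ∈ Finance.
Suppose Uma ∈ Finance: no assignment then satisfies all the clues, so Uma ∉ Finance.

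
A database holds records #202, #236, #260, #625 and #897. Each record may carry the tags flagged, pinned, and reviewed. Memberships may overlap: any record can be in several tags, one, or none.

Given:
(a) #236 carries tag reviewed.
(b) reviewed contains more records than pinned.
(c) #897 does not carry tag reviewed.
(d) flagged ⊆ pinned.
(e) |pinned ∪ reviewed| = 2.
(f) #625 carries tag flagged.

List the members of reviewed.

From (a): #236 ∈ reviewed.
From (c): #897 ∉ reviewed.
From (f): #625 ∈ flagged.
(d) with #625 ∈ flagged: #625 ∈ pinned.
Suppose #202 ∈ reviewed: no assignment then satisfies all the clues, so #202 ∉ reviewed.

reviewed = {#236, #625}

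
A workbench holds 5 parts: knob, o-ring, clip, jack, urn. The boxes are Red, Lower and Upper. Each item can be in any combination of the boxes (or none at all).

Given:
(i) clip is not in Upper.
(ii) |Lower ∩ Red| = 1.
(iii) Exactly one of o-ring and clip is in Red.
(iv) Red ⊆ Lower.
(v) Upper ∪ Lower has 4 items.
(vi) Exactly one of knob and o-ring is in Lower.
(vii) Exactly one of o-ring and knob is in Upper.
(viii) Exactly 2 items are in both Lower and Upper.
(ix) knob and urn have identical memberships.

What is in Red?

Red = {clip}

From (i): clip ∉ Upper.
Suppose knob ∈ Red: no assignment then satisfies all the clues, so knob ∉ Red.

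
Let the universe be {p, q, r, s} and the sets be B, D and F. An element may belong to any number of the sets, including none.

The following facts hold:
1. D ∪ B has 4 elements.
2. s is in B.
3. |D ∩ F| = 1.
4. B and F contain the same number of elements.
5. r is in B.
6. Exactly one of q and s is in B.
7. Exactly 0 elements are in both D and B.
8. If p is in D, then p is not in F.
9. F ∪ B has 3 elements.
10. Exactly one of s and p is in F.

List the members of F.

F = {q, s}

From (2): s ∈ B.
From (5): r ∈ B.
(6) (exactly one): q ∉ B.
Suppose p ∈ F: no assignment then satisfies all the clues, so p ∉ F.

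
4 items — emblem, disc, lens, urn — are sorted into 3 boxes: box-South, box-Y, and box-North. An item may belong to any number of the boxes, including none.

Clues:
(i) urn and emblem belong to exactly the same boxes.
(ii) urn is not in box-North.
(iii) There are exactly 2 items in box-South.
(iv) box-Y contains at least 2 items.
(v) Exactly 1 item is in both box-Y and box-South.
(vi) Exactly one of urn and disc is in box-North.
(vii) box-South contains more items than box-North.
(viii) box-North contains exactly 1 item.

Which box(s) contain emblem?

emblem: box-Y

From (ii): urn ∉ box-North.
(i): emblem matches urn: emblem ∉ box-North.
(vi) (exactly one): disc ∈ box-North.
(viii): box-North already has 1, so the rest are out.
Suppose emblem ∈ box-South: no assignment then satisfies all the clues, so emblem ∉ box-South.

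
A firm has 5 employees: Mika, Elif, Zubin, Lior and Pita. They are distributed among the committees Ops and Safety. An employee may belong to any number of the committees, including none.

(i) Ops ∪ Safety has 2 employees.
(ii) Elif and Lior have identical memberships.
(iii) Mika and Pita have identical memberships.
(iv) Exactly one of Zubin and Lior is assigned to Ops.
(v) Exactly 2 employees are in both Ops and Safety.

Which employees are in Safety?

Safety = {Elif, Lior}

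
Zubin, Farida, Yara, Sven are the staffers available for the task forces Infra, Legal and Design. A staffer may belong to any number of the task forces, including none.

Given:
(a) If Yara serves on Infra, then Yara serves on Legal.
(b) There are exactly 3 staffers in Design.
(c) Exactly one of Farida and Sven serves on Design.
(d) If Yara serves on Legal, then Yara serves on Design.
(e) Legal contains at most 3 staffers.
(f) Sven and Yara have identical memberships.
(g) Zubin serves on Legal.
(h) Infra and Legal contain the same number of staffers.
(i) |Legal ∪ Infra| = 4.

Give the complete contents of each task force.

From (g): Zubin ∈ Legal.
Suppose Zubin ∈ Infra: no assignment then satisfies all the clues, so Zubin ∉ Infra.

Infra = {Farida, Sven, Yara}; Legal = {Sven, Yara, Zubin}; Design = {Sven, Yara, Zubin}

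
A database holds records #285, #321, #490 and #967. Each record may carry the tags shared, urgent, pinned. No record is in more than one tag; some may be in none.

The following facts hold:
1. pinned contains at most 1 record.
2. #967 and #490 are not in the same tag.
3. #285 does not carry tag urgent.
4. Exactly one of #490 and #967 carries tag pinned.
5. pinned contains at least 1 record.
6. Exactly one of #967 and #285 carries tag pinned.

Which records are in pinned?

pinned = {#967}

From (3): #285 ∉ urgent.
Suppose #285 ∈ pinned: no assignment then satisfies all the clues, so #285 ∉ pinned.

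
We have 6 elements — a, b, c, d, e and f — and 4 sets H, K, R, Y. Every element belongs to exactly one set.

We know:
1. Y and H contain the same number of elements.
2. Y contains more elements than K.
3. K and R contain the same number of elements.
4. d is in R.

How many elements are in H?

2

From (4): d ∈ R.
Suppose a ∈ R: no assignment then satisfies all the clues, so a ∉ R.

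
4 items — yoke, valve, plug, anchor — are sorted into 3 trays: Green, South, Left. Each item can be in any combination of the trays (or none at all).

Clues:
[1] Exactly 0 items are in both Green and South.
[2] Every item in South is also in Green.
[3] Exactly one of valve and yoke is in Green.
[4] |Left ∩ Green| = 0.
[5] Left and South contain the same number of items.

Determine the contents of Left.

Left = {}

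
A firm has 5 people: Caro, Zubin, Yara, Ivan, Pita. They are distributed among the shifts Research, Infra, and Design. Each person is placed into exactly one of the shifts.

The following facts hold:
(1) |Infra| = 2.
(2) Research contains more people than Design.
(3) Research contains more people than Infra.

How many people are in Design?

0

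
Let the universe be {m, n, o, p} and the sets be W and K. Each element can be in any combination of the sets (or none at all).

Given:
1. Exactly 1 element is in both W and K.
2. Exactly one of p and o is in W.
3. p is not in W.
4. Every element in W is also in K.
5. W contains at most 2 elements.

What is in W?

W = {o}

From (3): p ∉ W.
(2) (exactly one): o ∈ W.
(4) with o ∈ W: o ∈ K.
Suppose m ∈ W: no assignment then satisfies all the clues, so m ∉ W.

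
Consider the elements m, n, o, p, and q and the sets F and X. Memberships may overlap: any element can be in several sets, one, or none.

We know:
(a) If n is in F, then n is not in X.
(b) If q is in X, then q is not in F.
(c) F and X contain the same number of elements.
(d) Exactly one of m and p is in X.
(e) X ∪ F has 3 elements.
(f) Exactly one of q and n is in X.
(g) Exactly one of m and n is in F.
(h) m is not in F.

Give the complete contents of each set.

F = {n, p}; X = {p, q}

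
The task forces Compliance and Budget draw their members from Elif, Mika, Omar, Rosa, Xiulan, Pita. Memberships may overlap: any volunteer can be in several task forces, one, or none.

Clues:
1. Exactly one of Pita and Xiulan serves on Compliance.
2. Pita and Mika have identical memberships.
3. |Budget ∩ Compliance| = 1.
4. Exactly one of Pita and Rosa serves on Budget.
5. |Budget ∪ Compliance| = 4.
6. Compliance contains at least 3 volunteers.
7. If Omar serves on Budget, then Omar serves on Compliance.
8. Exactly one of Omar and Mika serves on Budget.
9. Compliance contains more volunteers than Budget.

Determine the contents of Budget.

Budget = {Omar, Rosa}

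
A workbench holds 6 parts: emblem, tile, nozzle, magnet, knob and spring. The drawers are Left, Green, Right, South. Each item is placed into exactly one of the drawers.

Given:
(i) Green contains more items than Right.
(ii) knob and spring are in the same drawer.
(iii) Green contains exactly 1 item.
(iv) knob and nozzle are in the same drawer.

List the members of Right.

Right = {}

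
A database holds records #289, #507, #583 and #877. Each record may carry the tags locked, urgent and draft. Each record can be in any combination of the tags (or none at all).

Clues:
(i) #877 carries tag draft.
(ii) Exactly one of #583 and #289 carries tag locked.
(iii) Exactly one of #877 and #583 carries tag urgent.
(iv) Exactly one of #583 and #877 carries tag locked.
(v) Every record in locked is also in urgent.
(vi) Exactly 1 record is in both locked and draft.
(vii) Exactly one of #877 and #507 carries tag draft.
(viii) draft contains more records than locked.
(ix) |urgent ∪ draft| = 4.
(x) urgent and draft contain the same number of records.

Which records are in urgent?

urgent = {#289, #507, #583}

From (i): #877 ∈ draft.
(vii) (exactly one): #507 ∉ draft.
Suppose #289 ∉ urgent: no assignment then satisfies all the clues, so #289 ∈ urgent.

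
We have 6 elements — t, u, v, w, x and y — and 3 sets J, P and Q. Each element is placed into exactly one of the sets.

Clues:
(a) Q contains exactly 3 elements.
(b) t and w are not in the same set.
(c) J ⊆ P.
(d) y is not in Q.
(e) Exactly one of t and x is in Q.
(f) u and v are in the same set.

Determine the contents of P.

From (d): y ∉ Q.
Suppose t ∈ P: no assignment then satisfies all the clues, so t ∉ P.

P = {w, x, y}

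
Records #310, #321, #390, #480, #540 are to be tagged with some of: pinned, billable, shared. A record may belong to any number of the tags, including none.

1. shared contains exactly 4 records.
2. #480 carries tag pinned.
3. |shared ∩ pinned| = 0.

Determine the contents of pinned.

pinned = {#480}

From (2): #480 ∈ pinned.
Suppose #310 ∈ pinned: no assignment then satisfies all the clues, so #310 ∉ pinned.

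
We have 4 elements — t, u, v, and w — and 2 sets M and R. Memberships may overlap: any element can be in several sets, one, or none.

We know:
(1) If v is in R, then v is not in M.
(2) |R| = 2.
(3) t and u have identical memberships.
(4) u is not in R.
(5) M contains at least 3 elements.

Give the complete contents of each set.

M = {t, u, w}; R = {v, w}

From (4): u ∉ R.
(3): t matches u: t ∉ R.
(2): only 2 candidates remain for R, so all are in.
(1): v ∉ M.
(5): only 3 candidates remain for M, so all are in.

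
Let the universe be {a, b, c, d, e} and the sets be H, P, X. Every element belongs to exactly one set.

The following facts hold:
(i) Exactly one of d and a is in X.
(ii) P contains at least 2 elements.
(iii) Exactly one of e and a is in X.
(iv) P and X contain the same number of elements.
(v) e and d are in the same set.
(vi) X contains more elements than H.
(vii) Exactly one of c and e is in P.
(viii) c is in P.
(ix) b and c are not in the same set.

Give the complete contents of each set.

H = {b}; P = {a, c}; X = {d, e}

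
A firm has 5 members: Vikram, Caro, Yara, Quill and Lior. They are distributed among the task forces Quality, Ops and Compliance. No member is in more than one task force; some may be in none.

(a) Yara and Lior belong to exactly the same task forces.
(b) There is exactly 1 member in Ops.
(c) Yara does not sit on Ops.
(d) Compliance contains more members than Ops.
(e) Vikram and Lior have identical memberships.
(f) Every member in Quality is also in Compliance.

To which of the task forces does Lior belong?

Lior: Compliance

From (c): Yara ∉ Ops.
(a): Lior matches Yara: Lior ∉ Ops.
(e): Vikram matches Lior: Vikram ∉ Ops.
Suppose Lior ∈ Quality: no assignment then satisfies all the clues, so Lior ∉ Quality.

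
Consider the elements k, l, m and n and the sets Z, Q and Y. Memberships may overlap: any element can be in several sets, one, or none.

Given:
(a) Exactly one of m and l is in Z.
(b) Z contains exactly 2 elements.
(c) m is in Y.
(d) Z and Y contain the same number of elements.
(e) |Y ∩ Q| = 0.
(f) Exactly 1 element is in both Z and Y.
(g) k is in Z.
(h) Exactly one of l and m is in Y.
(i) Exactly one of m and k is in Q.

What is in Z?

From (c): m ∈ Y.
From (g): k ∈ Z.
(h) (exactly one): l ∉ Y.
Suppose l ∈ Z: no assignment then satisfies all the clues, so l ∉ Z.

Z = {k, m}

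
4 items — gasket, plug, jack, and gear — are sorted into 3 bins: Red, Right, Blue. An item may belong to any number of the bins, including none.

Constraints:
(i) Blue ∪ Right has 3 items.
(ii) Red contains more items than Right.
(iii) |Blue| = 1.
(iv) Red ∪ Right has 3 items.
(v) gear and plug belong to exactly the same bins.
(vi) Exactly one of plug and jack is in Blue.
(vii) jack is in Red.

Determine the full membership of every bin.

Red = {gear, jack, plug}; Right = {gear, plug}; Blue = {jack}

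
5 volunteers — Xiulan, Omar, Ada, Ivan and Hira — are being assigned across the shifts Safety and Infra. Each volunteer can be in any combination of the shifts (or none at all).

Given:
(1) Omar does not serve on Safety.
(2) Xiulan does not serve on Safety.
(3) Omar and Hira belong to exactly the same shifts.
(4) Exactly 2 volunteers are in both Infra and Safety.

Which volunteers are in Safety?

Safety = {Ada, Ivan}

From (1): Omar ∉ Safety.
From (2): Xiulan ∉ Safety.
(3): Hira matches Omar: Hira ∉ Safety.
Suppose Ada ∉ Safety: no assignment then satisfies all the clues, so Ada ∈ Safety.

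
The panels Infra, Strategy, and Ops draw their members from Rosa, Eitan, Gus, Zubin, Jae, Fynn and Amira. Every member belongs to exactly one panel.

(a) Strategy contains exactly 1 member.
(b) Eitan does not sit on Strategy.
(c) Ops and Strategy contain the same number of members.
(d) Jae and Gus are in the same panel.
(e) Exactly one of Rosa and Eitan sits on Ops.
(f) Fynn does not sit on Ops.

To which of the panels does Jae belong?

Jae: Infra

From (b): Eitan ∉ Strategy.
From (f): Fynn ∉ Ops.
Suppose Jae ∉ Infra: no assignment then satisfies all the clues, so Jae ∈ Infra.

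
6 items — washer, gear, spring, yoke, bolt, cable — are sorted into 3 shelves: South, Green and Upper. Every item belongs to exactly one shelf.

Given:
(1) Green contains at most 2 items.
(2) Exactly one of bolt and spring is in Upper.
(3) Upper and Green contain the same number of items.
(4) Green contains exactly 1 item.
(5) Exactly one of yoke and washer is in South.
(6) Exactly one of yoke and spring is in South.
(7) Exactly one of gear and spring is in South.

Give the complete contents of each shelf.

South = {bolt, cable, gear, yoke}; Green = {washer}; Upper = {spring}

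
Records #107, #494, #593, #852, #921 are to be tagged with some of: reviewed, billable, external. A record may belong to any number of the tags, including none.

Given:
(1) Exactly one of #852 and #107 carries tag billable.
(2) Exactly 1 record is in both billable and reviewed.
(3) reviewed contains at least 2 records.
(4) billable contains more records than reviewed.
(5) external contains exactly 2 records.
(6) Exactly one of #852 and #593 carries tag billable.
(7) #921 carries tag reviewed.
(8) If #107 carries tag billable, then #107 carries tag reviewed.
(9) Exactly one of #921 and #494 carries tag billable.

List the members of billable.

billable = {#107, #494, #593}

From (7): #921 ∈ reviewed.
Suppose #107 ∉ billable: no assignment then satisfies all the clues, so #107 ∈ billable.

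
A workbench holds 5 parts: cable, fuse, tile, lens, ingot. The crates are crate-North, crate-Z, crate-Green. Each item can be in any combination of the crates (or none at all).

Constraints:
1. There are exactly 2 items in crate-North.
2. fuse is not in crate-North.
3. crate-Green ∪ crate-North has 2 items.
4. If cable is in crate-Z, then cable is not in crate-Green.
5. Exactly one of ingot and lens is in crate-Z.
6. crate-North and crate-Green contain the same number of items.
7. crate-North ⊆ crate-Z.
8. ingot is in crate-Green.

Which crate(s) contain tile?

From (2): fuse ∉ crate-North.
From (8): ingot ∈ crate-Green.
Suppose tile ∉ crate-North: no assignment then satisfies all the clues, so tile ∈ crate-North.

tile: crate-Green, crate-North, crate-Z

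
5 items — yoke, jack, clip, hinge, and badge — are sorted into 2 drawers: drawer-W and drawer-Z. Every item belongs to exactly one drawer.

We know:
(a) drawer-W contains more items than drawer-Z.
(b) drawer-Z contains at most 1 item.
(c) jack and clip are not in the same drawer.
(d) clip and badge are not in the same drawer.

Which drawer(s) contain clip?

clip: drawer-Z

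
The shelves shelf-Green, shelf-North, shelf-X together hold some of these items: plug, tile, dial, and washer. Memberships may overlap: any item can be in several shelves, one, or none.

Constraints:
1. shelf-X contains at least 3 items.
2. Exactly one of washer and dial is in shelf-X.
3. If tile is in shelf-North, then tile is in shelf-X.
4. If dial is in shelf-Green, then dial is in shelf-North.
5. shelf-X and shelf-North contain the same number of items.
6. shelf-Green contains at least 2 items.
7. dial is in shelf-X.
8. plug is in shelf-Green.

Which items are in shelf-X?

shelf-X = {dial, plug, tile}

From (7): dial ∈ shelf-X.
From (8): plug ∈ shelf-Green.
(2) (exactly one): washer ∉ shelf-X.
(1): only 3 candidates remain for shelf-X, so all are in.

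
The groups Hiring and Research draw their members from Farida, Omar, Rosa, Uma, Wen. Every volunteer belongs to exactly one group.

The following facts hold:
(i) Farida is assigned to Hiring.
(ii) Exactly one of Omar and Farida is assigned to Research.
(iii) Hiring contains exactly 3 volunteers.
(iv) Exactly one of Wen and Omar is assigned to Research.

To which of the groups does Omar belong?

From (i): Farida ∈ Hiring.
(ii) (exactly one): Omar ∈ Research.
(iv) (exactly one): Wen ∉ Research.
Only one group left: Wen ∈ Hiring.

Omar: Research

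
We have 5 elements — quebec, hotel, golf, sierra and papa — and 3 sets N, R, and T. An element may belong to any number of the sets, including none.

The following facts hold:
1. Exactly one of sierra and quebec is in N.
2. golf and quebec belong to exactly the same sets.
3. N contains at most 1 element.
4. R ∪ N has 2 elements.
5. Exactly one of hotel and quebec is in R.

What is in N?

N = {sierra}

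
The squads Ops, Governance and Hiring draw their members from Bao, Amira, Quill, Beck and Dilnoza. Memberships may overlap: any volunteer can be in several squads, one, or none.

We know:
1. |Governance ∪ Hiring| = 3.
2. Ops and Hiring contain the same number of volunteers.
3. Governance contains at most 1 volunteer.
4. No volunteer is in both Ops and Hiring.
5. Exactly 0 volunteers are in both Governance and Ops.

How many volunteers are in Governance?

1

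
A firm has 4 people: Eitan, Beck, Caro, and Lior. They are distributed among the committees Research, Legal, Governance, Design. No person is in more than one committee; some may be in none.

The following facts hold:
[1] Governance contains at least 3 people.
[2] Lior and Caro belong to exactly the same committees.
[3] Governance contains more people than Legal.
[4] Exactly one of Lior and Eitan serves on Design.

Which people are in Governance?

Governance = {Beck, Caro, Lior}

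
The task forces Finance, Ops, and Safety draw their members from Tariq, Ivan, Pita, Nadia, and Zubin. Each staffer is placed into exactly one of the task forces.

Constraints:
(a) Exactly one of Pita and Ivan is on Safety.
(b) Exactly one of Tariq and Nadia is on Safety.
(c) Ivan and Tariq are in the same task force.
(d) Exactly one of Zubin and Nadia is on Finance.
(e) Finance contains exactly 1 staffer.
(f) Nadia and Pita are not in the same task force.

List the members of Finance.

Finance = {Nadia}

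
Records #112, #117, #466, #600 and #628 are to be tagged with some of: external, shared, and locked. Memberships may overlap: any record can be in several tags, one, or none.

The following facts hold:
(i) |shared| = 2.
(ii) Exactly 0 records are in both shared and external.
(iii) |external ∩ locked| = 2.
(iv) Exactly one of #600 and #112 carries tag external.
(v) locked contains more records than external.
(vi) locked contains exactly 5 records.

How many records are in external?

2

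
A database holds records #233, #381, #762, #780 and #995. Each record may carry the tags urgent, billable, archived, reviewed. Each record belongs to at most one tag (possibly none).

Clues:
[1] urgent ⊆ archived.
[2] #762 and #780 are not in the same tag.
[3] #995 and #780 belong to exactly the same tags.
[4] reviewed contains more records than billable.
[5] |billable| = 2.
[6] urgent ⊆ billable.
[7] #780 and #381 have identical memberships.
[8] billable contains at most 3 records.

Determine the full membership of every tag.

urgent = {}; billable = {#233, #762}; archived = {}; reviewed = {#381, #780, #995}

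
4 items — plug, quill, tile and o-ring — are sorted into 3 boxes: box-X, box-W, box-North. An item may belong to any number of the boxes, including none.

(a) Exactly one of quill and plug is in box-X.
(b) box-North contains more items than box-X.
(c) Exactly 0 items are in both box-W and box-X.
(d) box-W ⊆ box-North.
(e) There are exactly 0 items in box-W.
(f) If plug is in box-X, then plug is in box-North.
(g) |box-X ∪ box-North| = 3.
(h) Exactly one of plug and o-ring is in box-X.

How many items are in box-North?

3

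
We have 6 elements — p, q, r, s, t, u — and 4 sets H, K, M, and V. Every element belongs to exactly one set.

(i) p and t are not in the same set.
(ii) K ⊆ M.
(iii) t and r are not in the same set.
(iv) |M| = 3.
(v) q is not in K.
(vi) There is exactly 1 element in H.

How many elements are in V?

2

From (v): q ∉ K.
Suppose p ∈ K: no assignment then satisfies all the clues, so p ∉ K.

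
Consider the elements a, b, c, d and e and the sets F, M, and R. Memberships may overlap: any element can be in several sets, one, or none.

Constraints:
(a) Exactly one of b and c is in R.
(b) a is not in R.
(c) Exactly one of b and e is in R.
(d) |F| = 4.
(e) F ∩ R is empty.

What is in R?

R = {b}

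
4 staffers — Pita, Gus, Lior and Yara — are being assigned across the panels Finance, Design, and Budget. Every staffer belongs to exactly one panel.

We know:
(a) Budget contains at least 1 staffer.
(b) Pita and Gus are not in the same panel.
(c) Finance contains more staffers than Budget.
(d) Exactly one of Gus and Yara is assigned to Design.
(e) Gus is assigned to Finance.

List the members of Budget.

From (e): Gus ∈ Finance.
(b): Pita ∉ Finance.
(d) (exactly one): Yara ∈ Design.
Suppose Pita ∉ Budget: no assignment then satisfies all the clues, so Pita ∈ Budget.

Budget = {Pita}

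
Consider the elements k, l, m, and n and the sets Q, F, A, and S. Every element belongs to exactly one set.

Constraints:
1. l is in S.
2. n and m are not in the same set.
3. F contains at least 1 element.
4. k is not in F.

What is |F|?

1

From (1): l ∈ S.
From (4): k ∉ F.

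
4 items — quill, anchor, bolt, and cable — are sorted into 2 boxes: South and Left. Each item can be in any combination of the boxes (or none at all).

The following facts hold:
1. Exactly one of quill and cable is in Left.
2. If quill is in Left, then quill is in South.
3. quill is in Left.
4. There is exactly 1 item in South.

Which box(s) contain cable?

cable: none

From (3): quill ∈ Left.
(1) (exactly one): cable ∉ Left.
(2): quill ∈ South.
(4): South already has 1, so the rest are out.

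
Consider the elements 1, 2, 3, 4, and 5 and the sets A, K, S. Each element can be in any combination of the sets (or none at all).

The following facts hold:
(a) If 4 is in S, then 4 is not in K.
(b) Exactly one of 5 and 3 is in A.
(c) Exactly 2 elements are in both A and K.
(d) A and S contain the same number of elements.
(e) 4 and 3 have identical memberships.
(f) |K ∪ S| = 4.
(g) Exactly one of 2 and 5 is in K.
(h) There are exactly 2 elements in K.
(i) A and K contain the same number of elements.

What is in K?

K = {1, 5}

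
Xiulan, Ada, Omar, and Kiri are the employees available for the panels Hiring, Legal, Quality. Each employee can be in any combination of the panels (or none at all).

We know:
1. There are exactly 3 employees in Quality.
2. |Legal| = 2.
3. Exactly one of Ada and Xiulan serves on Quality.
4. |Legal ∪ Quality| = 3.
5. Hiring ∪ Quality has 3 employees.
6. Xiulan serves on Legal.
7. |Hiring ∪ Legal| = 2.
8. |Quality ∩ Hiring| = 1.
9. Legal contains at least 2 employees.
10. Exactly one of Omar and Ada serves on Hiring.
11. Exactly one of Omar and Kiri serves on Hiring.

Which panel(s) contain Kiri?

Kiri: Quality

From (6): Xiulan ∈ Legal.
Suppose Kiri ∈ Hiring: no assignment then satisfies all the clues, so Kiri ∉ Hiring.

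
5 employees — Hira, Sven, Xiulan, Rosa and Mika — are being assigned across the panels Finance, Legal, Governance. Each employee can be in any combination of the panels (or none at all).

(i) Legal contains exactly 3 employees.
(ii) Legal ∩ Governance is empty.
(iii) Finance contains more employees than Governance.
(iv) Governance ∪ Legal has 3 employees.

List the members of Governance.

Governance = {}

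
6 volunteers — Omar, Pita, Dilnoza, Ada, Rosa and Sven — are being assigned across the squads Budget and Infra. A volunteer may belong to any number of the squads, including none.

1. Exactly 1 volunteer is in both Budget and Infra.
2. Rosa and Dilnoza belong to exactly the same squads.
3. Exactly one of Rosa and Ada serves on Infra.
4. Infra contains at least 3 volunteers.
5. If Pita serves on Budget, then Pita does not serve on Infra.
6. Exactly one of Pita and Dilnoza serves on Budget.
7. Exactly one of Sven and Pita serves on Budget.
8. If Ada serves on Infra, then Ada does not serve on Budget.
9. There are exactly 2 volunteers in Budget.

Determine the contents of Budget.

Budget = {Omar, Pita}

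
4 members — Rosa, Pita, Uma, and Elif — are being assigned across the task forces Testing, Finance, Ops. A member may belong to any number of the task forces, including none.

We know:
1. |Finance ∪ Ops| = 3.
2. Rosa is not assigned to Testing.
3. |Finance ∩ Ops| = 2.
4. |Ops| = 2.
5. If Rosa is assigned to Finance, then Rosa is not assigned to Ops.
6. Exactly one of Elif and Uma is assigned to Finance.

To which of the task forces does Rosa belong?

Rosa: Finance

From (2): Rosa ∉ Testing.
Suppose Rosa ∉ Finance: no assignment then satisfies all the clues, so Rosa ∈ Finance.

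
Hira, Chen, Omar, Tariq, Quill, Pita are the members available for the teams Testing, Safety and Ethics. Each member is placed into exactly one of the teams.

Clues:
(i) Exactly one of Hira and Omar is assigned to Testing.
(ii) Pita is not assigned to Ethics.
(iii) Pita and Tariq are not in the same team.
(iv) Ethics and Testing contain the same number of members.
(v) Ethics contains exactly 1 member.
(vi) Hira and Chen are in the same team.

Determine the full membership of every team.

From (ii): Pita ∉ Ethics.
Suppose Hira ∈ Testing: no assignment then satisfies all the clues, so Hira ∉ Testing.

Testing = {Omar}; Safety = {Chen, Hira, Pita, Quill}; Ethics = {Tariq}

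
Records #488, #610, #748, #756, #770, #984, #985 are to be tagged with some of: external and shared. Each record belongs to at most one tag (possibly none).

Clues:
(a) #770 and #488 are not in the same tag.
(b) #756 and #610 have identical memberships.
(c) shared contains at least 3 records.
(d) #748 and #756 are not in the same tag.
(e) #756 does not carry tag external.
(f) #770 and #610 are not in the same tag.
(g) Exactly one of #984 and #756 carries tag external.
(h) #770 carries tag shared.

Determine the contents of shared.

shared = {#748, #770, #985}

From (e): #756 ∉ external.
From (h): #770 ∈ shared.
(a): #488 ∉ shared.
(b): #610 matches #756: #610 ∉ external.
(f): #610 ∉ shared.
(g) (exactly one): #984 ∈ external.
(b): #756 matches #610: #756 ∉ shared.
(c): only 3 candidates remain for shared, so all are in.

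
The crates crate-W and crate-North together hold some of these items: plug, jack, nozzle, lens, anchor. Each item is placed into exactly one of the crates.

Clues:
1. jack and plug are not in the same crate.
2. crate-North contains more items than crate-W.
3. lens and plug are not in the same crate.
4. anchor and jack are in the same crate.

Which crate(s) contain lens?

lens: crate-North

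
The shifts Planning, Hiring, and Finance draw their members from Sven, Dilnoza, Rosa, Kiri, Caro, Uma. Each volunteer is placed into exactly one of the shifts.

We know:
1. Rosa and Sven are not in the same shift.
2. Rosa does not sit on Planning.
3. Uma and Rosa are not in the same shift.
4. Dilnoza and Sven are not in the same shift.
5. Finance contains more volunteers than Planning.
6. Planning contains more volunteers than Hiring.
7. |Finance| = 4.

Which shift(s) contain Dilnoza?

Dilnoza: Finance

From (2): Rosa ∉ Planning.
Suppose Dilnoza ∈ Planning: no assignment then satisfies all the clues, so Dilnoza ∉ Planning.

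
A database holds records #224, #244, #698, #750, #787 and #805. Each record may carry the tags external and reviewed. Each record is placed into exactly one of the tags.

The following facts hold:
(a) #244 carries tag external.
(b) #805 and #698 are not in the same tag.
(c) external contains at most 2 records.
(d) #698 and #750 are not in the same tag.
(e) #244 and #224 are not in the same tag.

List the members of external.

external = {#244, #698}

From (a): #244 ∈ external.
(e): #224 ∉ external.
Only one tag left: #224 ∈ reviewed.
Suppose #698 ∉ external: no assignment then satisfies all the clues, so #698 ∈ external.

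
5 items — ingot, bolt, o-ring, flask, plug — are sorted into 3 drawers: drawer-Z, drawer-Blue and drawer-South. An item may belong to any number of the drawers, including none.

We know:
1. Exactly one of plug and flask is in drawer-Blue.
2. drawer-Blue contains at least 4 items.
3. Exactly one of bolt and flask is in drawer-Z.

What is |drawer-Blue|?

4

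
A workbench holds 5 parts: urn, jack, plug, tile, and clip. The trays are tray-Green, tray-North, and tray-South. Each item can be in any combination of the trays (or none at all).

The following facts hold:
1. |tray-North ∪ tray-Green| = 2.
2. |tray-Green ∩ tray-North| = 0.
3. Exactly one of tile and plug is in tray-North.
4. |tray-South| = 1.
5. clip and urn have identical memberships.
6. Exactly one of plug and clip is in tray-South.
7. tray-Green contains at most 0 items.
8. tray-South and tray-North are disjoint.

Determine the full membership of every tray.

tray-Green = {}; tray-North = {jack, tile}; tray-South = {plug}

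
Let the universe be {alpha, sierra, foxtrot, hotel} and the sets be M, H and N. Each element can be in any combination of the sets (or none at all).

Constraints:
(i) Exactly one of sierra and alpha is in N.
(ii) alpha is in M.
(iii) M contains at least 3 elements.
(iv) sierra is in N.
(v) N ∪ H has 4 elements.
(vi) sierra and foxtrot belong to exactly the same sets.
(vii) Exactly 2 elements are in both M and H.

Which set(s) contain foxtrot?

From (ii): alpha ∈ M.
From (iv): sierra ∈ N.
(i) (exactly one): alpha ∉ N.
(vi): foxtrot matches sierra: foxtrot ∈ N.
Suppose foxtrot ∉ M: no assignment then satisfies all the clues, so foxtrot ∈ M.

foxtrot: M, N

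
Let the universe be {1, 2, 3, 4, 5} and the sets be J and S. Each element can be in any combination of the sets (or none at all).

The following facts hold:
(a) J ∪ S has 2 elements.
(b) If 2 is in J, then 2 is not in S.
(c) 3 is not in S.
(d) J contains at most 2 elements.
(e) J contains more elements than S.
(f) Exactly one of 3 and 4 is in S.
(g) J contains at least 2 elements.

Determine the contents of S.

S = {4}

From (c): 3 ∉ S.
(f) (exactly one): 4 ∈ S.
Suppose 1 ∈ S: no assignment then satisfies all the clues, so 1 ∉ S.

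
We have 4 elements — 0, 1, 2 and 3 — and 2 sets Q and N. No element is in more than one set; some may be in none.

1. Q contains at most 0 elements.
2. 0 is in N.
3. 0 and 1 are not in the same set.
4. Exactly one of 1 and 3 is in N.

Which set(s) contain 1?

From (2): 0 ∈ N.
(1): Q already has 0, so the rest are out.
(3): 1 ∉ N.
(4) (exactly one): 3 ∈ N.

1: none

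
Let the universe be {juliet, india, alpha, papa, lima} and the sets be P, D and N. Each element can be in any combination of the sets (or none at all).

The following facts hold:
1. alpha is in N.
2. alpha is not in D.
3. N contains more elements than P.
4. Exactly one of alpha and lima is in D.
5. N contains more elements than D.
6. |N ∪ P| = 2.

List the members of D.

D = {lima}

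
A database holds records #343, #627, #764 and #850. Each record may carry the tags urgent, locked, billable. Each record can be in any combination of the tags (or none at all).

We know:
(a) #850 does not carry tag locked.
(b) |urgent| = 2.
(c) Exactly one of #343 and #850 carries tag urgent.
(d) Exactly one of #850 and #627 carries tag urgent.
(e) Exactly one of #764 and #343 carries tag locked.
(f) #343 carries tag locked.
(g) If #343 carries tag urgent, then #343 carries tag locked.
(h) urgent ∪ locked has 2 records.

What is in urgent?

urgent = {#343, #627}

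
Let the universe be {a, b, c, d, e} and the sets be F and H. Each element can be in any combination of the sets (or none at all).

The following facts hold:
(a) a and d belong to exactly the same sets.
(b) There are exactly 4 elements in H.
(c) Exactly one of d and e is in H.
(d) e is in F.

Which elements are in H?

H = {a, b, c, d}

From (d): e ∈ F.
Suppose a ∉ H: no assignment then satisfies all the clues, so a ∈ H.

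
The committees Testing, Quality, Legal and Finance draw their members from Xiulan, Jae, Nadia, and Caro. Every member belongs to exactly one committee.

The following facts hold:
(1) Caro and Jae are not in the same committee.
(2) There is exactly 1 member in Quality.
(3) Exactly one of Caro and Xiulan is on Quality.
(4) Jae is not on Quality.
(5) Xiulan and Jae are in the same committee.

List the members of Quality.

From (4): Jae ∉ Quality.
(5): Xiulan matches Jae: Xiulan ∉ Quality.
(3) (exactly one): Caro ∈ Quality.
(2): Quality already has 1, so the rest are out.

Quality = {Caro}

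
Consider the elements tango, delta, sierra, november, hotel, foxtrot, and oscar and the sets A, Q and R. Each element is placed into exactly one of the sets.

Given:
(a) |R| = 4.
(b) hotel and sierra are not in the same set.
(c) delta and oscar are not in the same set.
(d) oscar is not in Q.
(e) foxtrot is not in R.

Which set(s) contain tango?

tango: R

From (d): oscar ∉ Q.
From (e): foxtrot ∉ R.
Suppose tango ∈ A: no assignment then satisfies all the clues, so tango ∉ A.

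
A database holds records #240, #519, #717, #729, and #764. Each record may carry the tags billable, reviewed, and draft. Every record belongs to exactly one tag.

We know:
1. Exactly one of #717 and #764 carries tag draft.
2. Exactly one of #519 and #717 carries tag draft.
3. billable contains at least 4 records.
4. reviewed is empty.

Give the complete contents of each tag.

billable = {#240, #519, #729, #764}; reviewed = {}; draft = {#717}

(4): reviewed already has 0, so the rest are out.
Suppose #240 ∉ billable: no assignment then satisfies all the clues, so #240 ∈ billable.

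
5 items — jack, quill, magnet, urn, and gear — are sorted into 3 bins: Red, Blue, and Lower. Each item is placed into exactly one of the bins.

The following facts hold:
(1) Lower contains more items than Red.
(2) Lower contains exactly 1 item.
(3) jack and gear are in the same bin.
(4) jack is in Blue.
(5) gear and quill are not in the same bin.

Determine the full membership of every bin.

Red = {}; Blue = {gear, jack, magnet, urn}; Lower = {quill}

From (4): jack ∈ Blue.
(3): gear matches jack: gear ∉ Red.
(3): gear matches jack: gear ∈ Blue.
(5): quill ∉ Blue.
Suppose quill ∈ Red: no assignment then satisfies all the clues, so quill ∉ Red.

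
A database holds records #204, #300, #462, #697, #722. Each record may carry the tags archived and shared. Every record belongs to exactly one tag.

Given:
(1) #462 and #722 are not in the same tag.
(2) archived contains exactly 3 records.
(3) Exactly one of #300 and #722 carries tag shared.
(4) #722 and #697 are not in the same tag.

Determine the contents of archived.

archived = {#300, #462, #697}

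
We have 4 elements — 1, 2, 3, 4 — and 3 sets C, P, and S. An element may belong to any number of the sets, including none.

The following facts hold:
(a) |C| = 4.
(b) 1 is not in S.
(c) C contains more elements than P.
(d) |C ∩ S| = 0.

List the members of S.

S = {}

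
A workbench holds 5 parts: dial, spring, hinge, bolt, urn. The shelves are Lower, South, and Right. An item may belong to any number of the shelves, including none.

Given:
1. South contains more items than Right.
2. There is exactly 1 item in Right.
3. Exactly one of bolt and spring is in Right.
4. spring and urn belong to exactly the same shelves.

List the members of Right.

Right = {bolt}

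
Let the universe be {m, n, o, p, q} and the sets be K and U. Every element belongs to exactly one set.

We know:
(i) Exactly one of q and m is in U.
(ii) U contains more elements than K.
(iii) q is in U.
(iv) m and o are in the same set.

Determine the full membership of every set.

K = {m, o}; U = {n, p, q}

From (iii): q ∈ U.
(i) (exactly one): m ∉ U.
(iv): o matches m: o ∉ U.
Only one set left: m ∈ K.
Only one set left: o ∈ K.
Suppose n ∈ K: no assignment then satisfies all the clues, so n ∉ K.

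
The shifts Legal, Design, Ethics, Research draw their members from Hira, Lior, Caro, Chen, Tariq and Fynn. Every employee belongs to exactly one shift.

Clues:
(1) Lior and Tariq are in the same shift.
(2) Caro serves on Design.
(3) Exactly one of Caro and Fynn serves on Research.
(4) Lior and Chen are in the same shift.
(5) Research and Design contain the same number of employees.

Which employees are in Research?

Research = {Fynn}

From (2): Caro ∈ Design.
(3) (exactly one): Fynn ∈ Research.
Suppose Hira ∈ Research: no assignment then satisfies all the clues, so Hira ∉ Research.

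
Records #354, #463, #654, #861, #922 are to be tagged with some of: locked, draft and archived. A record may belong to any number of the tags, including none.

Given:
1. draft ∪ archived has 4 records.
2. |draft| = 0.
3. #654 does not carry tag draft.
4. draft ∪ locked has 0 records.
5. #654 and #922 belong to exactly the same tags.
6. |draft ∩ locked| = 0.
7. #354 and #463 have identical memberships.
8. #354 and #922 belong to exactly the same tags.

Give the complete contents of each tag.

locked = {}; draft = {}; archived = {#354, #463, #654, #922}

From (3): #654 ∉ draft.
(2): draft already has 0, so the rest are out.
Suppose #354 ∈ locked: no assignment then satisfies all the clues, so #354 ∉ locked.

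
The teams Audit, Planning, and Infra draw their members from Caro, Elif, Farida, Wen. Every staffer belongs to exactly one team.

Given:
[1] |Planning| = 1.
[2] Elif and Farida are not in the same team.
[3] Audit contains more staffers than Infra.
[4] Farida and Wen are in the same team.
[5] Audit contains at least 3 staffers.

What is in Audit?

Audit = {Caro, Farida, Wen}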